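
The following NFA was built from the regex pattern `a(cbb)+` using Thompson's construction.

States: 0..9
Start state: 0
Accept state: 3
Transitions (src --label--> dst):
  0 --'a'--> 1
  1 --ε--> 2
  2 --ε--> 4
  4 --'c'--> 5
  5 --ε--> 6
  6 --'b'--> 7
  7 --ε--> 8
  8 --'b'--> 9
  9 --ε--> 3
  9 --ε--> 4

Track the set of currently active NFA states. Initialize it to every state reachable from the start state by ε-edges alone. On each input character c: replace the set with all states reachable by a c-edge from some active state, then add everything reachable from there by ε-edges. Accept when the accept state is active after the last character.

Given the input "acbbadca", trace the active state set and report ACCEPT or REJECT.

initial (ε-close {0}): {0}
'a' @ 1: {1,2,4}
'c' @ 2: {5,6}
'b' @ 3: {7,8}
'b' @ 4: {3,4,9}  ✓accept
'a' @ 5: {}  — state set empty
rest 'dca' ignored (set empty)
final: {}; accept 3 not in set

Answer: REJECT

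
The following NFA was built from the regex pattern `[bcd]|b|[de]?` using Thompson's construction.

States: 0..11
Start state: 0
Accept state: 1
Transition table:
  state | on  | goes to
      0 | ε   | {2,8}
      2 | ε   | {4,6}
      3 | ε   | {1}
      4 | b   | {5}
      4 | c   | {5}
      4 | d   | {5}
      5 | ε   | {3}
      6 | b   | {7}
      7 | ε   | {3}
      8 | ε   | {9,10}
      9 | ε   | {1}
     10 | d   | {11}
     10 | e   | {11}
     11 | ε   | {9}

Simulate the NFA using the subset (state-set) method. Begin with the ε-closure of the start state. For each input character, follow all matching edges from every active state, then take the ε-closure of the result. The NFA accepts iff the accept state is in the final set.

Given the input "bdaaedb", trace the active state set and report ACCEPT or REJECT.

S₀ = ε-closure({0}) = {0,1,2,4,6,8,9,10}
'b' @ 1: {1,3,5,7}  ✓accept
'd' @ 2: {}  — dead — no transitions
rest 'aaedb' ignored (set empty)
after full input: {}  (accept=1 not in)

Answer: REJECT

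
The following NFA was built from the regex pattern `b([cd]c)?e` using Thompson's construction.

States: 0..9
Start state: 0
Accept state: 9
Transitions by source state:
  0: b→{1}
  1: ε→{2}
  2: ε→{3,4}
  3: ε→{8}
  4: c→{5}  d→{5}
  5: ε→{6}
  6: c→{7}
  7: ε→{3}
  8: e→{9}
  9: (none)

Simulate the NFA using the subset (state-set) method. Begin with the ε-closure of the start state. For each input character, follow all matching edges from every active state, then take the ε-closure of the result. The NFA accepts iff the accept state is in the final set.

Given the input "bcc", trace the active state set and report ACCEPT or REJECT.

initial (ε-close {0}): {0}
'b' @ 1: {1,2,3,4,8}
'c' @ 2: {5,6}
'c' @ 3: {3,7,8}
end set {3,7,8} — state 9 not in

Answer: REJECT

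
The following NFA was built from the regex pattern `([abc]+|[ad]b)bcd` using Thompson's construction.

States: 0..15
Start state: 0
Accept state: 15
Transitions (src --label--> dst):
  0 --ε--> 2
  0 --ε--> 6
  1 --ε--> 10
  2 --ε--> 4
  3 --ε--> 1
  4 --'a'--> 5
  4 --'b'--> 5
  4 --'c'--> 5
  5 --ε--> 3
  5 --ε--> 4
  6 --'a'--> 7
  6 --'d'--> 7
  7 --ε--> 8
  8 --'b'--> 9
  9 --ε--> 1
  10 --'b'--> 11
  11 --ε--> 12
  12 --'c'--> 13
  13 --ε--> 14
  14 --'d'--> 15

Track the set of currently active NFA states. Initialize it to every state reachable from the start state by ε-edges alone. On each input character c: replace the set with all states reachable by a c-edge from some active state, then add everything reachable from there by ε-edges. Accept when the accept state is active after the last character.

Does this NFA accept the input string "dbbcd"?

Answer: ACCEPT

Steps:
initial (ε-close {0}): {0,2,4,6}
'd' @ 1: {7,8}
'b' @ 2: {1,9,10}
'b' @ 3: {11,12}
'c' @ 4: {13,14}
'd' @ 5: {15}  ✓accept
after full input: {15}  (accept=15 in)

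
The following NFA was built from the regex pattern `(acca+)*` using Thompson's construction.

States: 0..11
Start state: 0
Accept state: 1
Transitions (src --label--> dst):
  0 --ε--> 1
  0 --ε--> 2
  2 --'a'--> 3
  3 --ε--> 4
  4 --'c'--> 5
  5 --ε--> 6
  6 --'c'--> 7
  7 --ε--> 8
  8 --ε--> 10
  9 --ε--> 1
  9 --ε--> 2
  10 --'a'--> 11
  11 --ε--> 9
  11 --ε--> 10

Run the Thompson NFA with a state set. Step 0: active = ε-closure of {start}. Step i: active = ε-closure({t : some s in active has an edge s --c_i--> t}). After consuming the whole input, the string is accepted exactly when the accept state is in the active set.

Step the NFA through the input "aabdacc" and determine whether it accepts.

initial (ε-close {0}): {0,1,2}
'a' @ 1: {3,4}
'a' @ 2: {}  — state set empty
rest 'bdacc' ignored (set empty)
final: {}; accept 1 not in set

Answer: REJECT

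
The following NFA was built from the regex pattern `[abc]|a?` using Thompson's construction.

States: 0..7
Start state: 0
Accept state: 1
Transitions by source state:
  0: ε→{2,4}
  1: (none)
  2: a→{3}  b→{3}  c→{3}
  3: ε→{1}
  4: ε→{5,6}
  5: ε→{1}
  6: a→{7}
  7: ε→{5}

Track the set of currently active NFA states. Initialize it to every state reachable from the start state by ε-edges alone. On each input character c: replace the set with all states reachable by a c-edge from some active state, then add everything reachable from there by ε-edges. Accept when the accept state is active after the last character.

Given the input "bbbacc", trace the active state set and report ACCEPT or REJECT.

S₀ = ε-closure({0}) = {0,1,2,4,5,6}
'b' @ 1: {1,3}  [accepting]
'b' @ 2: {}  — dead — no transitions
rest 'bacc' ignored (set empty)
final: {}; accept 1 not in set

Answer: REJECT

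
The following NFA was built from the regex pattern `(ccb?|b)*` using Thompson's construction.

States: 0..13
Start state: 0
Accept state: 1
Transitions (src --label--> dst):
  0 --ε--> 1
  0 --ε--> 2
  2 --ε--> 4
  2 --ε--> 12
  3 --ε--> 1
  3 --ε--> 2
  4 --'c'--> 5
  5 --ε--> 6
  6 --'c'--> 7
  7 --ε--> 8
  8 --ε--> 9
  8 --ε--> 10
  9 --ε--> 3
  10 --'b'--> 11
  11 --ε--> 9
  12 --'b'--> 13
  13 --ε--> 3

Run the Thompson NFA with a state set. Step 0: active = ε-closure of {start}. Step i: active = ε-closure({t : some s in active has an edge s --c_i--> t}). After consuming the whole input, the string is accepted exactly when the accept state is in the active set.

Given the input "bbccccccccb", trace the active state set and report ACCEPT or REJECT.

S₀ = ε-closure({0}) = {0,1,2,4,12}
'b' @ 1: {1,2,3,4,12,13}  [accepting]
'b' @ 2: {1,2,3,4,12,13}  [accepting]
'c' @ 3: {5,6}
'c' @ 4: {1,2,3,4,7,8,9,10,12}  [accepting]
'c' @ 5: {5,6}
'c' @ 6: {1,2,3,4,7,8,9,10,12}  [accepting]
'c' @ 7: {5,6}
'c' @ 8: {1,2,3,4,7,8,9,10,12}  [accepting]
'c' @ 9: {5,6}
'c' @ 10: {1,2,3,4,7,8,9,10,12}  [accepting]
'b' @ 11: {1,2,3,4,9,11,12,13}  [accepting]
final: {1,2,3,4,9,11,12,13}; accept 1 in set

Answer: ACCEPT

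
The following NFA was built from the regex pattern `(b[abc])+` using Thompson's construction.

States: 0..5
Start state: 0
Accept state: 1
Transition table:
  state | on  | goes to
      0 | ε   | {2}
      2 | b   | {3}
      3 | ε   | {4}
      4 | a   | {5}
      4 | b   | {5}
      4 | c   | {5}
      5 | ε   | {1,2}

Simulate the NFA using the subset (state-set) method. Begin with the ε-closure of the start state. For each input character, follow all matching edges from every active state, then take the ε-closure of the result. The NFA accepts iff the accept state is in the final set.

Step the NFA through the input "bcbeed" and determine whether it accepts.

start: ε-closure({0}) = {0,2}
'b' @ 1: {3,4}
'c' @ 2: {1,2,5}  (accept∈set)
'b' @ 3: {3,4}
'e' @ 4: {}  — no active states
rest 'ed' ignored (set empty)
final: {}; accept 1 not in set

Answer: REJECT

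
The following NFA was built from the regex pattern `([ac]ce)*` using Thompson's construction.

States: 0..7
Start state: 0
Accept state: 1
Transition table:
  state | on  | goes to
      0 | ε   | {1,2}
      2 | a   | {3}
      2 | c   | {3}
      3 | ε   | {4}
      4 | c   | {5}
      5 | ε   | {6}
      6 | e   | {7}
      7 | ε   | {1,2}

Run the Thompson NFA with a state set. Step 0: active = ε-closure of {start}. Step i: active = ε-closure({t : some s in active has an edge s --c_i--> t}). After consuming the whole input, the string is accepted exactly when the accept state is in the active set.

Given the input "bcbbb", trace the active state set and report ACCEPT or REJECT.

initial (ε-close {0}): {0,1,2}
'b' @ 1: {}  — dead — no transitions
rest 'cbbb' ignored (set empty)
after full input: {}  (accept=1 not in)

Answer: REJECT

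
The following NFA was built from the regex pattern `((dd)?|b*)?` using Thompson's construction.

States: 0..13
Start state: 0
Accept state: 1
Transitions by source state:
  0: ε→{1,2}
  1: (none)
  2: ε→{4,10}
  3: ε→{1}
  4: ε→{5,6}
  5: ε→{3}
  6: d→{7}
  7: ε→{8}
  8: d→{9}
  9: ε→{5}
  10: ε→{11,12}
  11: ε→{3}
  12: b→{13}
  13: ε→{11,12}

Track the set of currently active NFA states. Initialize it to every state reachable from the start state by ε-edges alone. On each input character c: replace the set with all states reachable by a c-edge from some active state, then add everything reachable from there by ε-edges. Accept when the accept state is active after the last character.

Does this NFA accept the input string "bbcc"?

Answer: REJECT

Steps:
initial (ε-close {0}): {0,1,2,3,4,5,6,10,11,12}
'b' @ 1: {1,3,11,12,13}  ✓accept
'b' @ 2: {1,3,11,12,13}  ✓accept
'c' @ 3: {}  — state set empty
rest 'c' ignored (set empty)
after full input: {}  (accept=1 not in)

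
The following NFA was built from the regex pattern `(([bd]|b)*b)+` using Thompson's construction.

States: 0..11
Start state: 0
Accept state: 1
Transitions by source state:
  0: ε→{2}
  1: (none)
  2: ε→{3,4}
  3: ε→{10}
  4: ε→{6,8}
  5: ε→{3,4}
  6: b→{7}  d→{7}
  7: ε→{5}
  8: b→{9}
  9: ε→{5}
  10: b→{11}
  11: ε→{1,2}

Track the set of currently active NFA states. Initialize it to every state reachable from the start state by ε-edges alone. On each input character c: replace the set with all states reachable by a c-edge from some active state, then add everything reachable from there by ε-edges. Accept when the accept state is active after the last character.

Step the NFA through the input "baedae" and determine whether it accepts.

Answer: REJECT

Derivation:
S₀ = ε-closure({0}) = {0,2,3,4,6,8,10}
'b' @ 1: {1,2,3,4,5,6,7,8,9,10,11}  ✓accept
'a' @ 2: {}  — state set empty
rest 'edae' ignored (set empty)
final: {}; accept 1 not in set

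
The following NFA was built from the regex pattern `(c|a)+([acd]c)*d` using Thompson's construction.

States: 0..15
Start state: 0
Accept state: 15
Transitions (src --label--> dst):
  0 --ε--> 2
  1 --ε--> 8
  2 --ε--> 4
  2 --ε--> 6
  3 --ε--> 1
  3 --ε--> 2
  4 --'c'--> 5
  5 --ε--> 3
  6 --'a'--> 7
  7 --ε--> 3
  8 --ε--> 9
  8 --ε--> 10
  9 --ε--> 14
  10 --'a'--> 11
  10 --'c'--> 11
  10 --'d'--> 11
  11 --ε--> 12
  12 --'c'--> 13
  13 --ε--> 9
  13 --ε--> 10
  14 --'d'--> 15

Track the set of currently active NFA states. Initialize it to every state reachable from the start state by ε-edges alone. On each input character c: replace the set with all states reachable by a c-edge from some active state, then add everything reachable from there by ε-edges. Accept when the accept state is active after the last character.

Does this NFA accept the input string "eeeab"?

Answer: REJECT

Trace:
S₀ = ε-closure({0}) = {0,2,4,6}
'e' @ 1: {}  — dead — no transitions
rest 'eeab' ignored (set empty)
final: {}; accept 15 not in set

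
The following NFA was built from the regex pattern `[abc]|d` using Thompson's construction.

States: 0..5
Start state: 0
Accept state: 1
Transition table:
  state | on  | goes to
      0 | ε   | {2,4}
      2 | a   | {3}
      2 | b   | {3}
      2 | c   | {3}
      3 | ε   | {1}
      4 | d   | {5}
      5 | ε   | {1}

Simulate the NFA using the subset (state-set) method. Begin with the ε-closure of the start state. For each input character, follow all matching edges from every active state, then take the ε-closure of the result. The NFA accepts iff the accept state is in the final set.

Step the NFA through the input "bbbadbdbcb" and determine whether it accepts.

S₀ = ε-closure({0}) = {0,2,4}
'b' @ 1: {1,3}  ✓accept
'b' @ 2: {}  — dead — no transitions
rest 'badbdbcb' ignored (set empty)
after full input: {}  (accept=1 not in)

Answer: REJECT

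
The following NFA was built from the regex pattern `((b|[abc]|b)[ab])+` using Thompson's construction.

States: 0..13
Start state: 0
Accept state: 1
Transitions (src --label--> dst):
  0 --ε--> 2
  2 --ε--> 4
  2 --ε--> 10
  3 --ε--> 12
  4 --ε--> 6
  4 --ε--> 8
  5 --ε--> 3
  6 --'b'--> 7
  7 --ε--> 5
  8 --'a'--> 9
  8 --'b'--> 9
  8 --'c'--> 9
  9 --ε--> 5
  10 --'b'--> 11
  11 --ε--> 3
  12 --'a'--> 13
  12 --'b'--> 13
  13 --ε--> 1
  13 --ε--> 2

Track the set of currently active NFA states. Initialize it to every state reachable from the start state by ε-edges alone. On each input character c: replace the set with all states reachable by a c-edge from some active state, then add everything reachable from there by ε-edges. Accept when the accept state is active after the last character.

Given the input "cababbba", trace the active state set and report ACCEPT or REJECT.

Answer: ACCEPT

Steps:
S₀ = ε-closure({0}) = {0,2,4,6,8,10}
'c' @ 1: {3,5,9,12}
'a' @ 2: {1,2,4,6,8,10,13}  (accept∈set)
'b' @ 3: {3,5,7,9,11,12}
'a' @ 4: {1,2,4,6,8,10,13}  (accept∈set)
'b' @ 5: {3,5,7,9,11,12}
'b' @ 6: {1,2,4,6,8,10,13}  (accept∈set)
'b' @ 7: {3,5,7,9,11,12}
'a' @ 8: {1,2,4,6,8,10,13}  (accept∈set)
end set {1,2,4,6,8,10,13} — state 1 in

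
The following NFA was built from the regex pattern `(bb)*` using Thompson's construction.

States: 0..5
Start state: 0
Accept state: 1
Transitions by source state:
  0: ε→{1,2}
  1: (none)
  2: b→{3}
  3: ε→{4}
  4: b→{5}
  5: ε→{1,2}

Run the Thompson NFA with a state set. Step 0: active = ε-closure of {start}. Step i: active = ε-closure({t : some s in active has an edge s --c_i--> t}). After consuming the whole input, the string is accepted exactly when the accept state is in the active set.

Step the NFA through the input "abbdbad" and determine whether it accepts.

S₀ = ε-closure({0}) = {0,1,2}
'a' @ 1: {}  — dead — no transitions
rest 'bbdbad' ignored (set empty)
final: {}; accept 1 not in set

Answer: REJECT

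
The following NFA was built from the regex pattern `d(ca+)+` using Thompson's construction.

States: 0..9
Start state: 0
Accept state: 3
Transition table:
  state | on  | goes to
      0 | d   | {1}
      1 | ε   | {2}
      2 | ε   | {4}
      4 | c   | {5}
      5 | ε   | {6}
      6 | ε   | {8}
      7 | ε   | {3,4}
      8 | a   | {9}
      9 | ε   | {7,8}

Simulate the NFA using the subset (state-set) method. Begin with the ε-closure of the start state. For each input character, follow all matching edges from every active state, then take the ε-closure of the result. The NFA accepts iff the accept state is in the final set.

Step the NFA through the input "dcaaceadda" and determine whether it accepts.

Answer: REJECT

Derivation:
S₀ = ε-closure({0}) = {0}
'd' @ 1: {1,2,4}
'c' @ 2: {5,6,8}
'a' @ 3: {3,4,7,8,9}  (accept∈set)
'a' @ 4: {3,4,7,8,9}  (accept∈set)
'c' @ 5: {5,6,8}
'e' @ 6: {}  — state set empty
rest 'adda' ignored (set empty)
end set {} — state 3 not in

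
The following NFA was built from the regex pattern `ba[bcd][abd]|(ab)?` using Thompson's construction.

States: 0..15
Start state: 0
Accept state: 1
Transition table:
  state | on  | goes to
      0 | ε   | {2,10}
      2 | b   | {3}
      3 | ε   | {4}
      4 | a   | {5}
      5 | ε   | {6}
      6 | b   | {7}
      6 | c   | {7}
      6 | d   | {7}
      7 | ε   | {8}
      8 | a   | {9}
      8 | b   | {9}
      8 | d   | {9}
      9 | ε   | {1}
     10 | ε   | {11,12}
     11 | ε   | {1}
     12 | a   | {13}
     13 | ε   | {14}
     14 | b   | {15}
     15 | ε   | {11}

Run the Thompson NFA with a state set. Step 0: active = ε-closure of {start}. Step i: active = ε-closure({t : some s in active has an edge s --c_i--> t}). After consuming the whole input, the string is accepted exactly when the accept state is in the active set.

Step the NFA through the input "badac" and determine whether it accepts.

Answer: REJECT

Trace:
initial (ε-close {0}): {0,1,2,10,11,12}
'b' @ 1: {3,4}
'a' @ 2: {5,6}
'd' @ 3: {7,8}
'a' @ 4: {1,9}  ✓accept
'c' @ 5: {}  — no active states
end set {} — state 1 not in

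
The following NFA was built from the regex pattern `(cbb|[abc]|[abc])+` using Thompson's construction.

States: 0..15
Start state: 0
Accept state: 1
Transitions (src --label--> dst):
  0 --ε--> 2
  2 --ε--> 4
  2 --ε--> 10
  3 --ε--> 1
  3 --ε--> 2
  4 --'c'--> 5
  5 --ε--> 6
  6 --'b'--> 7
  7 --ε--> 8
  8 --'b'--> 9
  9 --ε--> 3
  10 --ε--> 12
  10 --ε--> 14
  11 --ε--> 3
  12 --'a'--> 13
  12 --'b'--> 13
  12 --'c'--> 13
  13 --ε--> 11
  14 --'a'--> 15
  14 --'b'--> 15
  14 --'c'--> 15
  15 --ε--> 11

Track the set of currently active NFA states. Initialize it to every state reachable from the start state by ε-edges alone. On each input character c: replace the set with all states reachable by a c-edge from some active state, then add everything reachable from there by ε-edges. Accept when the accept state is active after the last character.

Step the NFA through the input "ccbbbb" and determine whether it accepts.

S₀ = ε-closure({0}) = {0,2,4,10,12,14}
'c' @ 1: {1,2,3,4,5,6,10,11,12,13,14,15}  ✓accept
'c' @ 2: {1,2,3,4,5,6,10,11,12,13,14,15}  ✓accept
'b' @ 3: {1,2,3,4,7,8,10,11,12,13,14,15}  ✓accept
'b' @ 4: {1,2,3,4,9,10,11,12,13,14,15}  ✓accept
'b' @ 5: {1,2,3,4,10,11,12,13,14,15}  ✓accept
'b' @ 6: {1,2,3,4,10,11,12,13,14,15}  ✓accept
final: {1,2,3,4,10,11,12,13,14,15}; accept 1 in set

Answer: ACCEPT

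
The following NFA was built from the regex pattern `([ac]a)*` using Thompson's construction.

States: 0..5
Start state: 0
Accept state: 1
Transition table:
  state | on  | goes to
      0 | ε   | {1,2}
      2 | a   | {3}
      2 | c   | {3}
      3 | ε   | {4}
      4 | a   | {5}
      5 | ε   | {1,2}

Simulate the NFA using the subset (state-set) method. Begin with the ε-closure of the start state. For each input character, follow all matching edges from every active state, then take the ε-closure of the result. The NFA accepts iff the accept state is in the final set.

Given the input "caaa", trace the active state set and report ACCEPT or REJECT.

S₀ = ε-closure({0}) = {0,1,2}
'c' @ 1: {3,4}
'a' @ 2: {1,2,5}  ✓accept
'a' @ 3: {3,4}
'a' @ 4: {1,2,5}  ✓accept
final: {1,2,5}; accept 1 in set

Answer: ACCEPT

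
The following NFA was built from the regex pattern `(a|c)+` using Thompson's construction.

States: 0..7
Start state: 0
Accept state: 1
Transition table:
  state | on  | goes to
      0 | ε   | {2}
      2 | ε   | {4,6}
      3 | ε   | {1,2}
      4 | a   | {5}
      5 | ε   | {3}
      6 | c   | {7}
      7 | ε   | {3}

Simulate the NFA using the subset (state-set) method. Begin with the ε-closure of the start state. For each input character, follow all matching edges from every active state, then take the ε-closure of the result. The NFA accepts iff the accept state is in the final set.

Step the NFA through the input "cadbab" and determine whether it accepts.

Answer: REJECT

Steps:
initial (ε-close {0}): {0,2,4,6}
'c' @ 1: {1,2,3,4,6,7}  [accepting]
'a' @ 2: {1,2,3,4,5,6}  [accepting]
'd' @ 3: {}  — no active states
rest 'bab' ignored (set empty)
final: {}; accept 1 not in set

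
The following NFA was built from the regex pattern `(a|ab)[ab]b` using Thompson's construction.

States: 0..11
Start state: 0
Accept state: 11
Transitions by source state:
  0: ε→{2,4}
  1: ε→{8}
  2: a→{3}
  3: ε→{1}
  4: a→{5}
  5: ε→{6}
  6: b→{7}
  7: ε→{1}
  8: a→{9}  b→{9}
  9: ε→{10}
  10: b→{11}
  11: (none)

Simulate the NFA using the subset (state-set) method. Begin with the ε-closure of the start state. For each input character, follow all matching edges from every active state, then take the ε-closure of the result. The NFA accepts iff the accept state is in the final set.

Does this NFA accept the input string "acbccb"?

S₀ = ε-closure({0}) = {0,2,4}
'a' @ 1: {1,3,5,6,8}
'c' @ 2: {}  — no active states
rest 'bccb' ignored (set empty)
after full input: {}  (accept=11 not in)

Answer: REJECT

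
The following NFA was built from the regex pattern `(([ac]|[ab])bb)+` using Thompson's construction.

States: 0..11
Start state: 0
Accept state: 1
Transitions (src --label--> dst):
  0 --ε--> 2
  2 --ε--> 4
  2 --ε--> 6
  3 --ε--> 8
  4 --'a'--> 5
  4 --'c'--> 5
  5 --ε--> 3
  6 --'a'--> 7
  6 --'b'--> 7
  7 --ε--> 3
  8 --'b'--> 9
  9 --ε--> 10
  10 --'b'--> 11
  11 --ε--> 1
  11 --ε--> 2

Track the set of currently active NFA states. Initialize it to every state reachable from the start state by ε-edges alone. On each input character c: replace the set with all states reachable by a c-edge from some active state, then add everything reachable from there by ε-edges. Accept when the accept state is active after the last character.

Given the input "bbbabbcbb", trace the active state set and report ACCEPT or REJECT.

Answer: ACCEPT

Derivation:
start: ε-closure({0}) = {0,2,4,6}
'b' @ 1: {3,7,8}
'b' @ 2: {9,10}
'b' @ 3: {1,2,4,6,11}  ✓accept
'a' @ 4: {3,5,7,8}
'b' @ 5: {9,10}
'b' @ 6: {1,2,4,6,11}  ✓accept
'c' @ 7: {3,5,8}
'b' @ 8: {9,10}
'b' @ 9: {1,2,4,6,11}  ✓accept
end set {1,2,4,6,11} — state 1 in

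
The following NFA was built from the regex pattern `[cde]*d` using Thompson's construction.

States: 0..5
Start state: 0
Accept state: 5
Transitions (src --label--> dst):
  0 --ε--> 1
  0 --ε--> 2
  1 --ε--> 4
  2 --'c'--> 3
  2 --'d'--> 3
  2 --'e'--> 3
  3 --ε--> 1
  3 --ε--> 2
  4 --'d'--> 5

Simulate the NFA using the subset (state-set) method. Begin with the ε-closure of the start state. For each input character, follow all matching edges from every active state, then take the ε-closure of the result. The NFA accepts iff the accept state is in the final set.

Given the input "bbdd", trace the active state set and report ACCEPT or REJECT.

Answer: REJECT

Steps:
S₀ = ε-closure({0}) = {0,1,2,4}
'b' @ 1: {}  — no active states
rest 'bdd' ignored (set empty)
final: {}; accept 5 not in set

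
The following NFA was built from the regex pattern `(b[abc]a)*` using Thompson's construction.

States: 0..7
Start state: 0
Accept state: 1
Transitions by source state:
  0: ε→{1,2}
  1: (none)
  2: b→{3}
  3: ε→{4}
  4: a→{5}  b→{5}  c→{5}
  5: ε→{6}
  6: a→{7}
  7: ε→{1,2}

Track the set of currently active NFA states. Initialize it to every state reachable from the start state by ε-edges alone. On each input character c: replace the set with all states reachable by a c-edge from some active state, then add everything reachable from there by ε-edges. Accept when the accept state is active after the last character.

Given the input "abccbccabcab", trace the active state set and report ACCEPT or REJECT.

initial (ε-close {0}): {0,1,2}
'a' @ 1: {}  — dead — no transitions
rest 'bccbccabcab' ignored (set empty)
after full input: {}  (accept=1 not in)

Answer: REJECT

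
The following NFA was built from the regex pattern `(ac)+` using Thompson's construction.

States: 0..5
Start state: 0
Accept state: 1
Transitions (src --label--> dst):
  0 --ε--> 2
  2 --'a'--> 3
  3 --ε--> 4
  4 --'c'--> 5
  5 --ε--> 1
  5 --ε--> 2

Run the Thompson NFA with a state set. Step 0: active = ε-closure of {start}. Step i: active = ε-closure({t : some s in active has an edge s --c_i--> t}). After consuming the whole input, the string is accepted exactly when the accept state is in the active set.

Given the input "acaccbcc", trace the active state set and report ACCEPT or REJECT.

S₀ = ε-closure({0}) = {0,2}
'a' @ 1: {3,4}
'c' @ 2: {1,2,5}  [accepting]
'a' @ 3: {3,4}
'c' @ 4: {1,2,5}  [accepting]
'c' @ 5: {}  — dead — no transitions
rest 'bcc' ignored (set empty)
final: {}; accept 1 not in set

Answer: REJECT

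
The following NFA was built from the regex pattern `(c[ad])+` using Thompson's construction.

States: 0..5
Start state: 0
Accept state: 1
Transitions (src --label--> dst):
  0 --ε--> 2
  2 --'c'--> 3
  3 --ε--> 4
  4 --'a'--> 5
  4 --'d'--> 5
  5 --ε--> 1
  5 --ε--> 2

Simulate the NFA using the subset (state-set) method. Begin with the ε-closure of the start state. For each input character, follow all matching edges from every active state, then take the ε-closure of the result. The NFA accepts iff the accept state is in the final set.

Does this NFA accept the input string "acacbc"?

start: ε-closure({0}) = {0,2}
'a' @ 1: {}  — dead — no transitions
rest 'cacbc' ignored (set empty)
after full input: {}  (accept=1 not in)

Answer: REJECT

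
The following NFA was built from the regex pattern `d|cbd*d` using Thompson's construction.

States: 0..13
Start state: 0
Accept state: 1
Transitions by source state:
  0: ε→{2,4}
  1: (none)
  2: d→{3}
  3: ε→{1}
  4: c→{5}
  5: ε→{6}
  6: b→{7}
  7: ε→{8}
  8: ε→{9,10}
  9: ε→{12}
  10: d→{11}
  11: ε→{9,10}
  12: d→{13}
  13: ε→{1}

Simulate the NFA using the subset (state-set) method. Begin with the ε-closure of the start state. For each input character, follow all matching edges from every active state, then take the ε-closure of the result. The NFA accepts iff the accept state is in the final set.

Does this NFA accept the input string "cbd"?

Answer: ACCEPT

Steps:
initial (ε-close {0}): {0,2,4}
'c' @ 1: {5,6}
'b' @ 2: {7,8,9,10,12}
'd' @ 3: {1,9,10,11,12,13}  (accept∈set)
end set {1,9,10,11,12,13} — state 1 in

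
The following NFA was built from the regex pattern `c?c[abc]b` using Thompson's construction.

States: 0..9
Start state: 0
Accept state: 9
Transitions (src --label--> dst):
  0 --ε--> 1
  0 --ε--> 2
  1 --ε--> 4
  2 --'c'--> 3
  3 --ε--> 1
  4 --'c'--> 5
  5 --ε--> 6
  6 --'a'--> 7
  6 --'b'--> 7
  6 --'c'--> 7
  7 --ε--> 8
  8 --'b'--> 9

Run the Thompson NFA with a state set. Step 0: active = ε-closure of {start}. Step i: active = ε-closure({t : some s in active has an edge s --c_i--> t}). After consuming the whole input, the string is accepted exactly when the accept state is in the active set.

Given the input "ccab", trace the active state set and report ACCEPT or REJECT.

Answer: ACCEPT

Derivation:
initial (ε-close {0}): {0,1,2,4}
'c' @ 1: {1,3,4,5,6}
'c' @ 2: {5,6,7,8}
'a' @ 3: {7,8}
'b' @ 4: {9}  ✓accept
final: {9}; accept 9 in set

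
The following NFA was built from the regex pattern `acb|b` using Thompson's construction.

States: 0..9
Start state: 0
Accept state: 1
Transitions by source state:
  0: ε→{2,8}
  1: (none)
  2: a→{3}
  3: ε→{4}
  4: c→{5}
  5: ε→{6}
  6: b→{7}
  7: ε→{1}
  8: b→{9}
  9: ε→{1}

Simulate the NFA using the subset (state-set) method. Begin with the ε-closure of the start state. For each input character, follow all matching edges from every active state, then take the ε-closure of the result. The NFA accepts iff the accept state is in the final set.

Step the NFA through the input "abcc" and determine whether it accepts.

S₀ = ε-closure({0}) = {0,2,8}
'a' @ 1: {3,4}
'b' @ 2: {}  — dead — no transitions
rest 'cc' ignored (set empty)
after full input: {}  (accept=1 not in)

Answer: REJECT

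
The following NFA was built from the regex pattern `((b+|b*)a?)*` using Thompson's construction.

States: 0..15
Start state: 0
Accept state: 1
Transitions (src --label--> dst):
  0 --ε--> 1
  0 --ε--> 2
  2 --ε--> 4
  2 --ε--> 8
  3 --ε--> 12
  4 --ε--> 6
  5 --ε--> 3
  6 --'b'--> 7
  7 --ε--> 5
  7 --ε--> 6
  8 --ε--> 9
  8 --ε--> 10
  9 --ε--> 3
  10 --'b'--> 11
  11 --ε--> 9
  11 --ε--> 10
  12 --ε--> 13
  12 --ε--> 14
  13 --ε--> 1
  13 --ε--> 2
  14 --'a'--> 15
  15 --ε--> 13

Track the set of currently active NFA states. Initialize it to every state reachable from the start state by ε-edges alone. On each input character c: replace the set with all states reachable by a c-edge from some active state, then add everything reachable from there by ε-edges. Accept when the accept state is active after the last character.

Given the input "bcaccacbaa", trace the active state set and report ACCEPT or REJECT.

start: ε-closure({0}) = {0,1,2,3,4,6,8,9,10,12,13,14}
'b' @ 1: {1,2,3,4,5,6,7,8,9,10,11,12,13,14}  [accepting]
'c' @ 2: {}  — state set empty
rest 'accacbaa' ignored (set empty)
final: {}; accept 1 not in set

Answer: REJECT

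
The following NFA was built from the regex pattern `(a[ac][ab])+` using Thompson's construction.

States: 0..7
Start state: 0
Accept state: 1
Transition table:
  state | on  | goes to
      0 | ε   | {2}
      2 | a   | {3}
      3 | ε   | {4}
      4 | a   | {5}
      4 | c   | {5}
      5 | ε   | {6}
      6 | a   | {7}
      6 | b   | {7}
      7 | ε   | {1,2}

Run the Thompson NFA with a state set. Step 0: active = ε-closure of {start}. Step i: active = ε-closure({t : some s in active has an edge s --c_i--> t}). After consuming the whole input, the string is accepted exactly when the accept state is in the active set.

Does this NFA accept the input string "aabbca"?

Answer: REJECT

Derivation:
S₀ = ε-closure({0}) = {0,2}
'a' @ 1: {3,4}
'a' @ 2: {5,6}
'b' @ 3: {1,2,7}  [accepting]
'b' @ 4: {}  — state set empty
rest 'ca' ignored (set empty)
after full input: {}  (accept=1 not in)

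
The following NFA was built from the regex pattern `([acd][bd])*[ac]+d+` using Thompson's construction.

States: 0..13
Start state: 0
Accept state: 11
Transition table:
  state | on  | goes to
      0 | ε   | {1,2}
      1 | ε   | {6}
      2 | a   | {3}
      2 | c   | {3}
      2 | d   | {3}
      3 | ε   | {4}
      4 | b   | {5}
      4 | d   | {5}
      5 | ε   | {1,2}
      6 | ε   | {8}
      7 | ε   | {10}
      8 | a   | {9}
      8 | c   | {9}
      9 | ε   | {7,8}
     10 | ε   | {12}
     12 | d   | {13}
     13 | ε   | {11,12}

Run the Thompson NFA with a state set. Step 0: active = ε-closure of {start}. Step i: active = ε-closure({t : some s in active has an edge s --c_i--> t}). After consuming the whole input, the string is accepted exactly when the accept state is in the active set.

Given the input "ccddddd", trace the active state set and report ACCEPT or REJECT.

Answer: ACCEPT

Trace:
start: ε-closure({0}) = {0,1,2,6,8}
'c' @ 1: {3,4,7,8,9,10,12}
'c' @ 2: {7,8,9,10,12}
'd' @ 3: {11,12,13}  ✓accept
'd' @ 4: {11,12,13}  ✓accept
'd' @ 5: {11,12,13}  ✓accept
'd' @ 6: {11,12,13}  ✓accept
'd' @ 7: {11,12,13}  ✓accept
end set {11,12,13} — state 11 in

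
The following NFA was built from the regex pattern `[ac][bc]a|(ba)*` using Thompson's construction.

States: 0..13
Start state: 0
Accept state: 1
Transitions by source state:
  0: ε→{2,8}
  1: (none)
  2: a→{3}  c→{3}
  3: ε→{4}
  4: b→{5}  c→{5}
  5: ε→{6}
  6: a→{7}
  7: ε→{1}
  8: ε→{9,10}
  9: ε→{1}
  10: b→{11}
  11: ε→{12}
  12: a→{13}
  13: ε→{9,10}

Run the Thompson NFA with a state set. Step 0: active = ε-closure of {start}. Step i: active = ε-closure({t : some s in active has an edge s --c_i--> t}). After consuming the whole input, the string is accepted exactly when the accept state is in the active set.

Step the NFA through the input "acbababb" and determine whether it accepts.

initial (ε-close {0}): {0,1,2,8,9,10}
'a' @ 1: {3,4}
'c' @ 2: {5,6}
'b' @ 3: {}  — no active states
rest 'ababb' ignored (set empty)
end set {} — state 1 not in

Answer: REJECT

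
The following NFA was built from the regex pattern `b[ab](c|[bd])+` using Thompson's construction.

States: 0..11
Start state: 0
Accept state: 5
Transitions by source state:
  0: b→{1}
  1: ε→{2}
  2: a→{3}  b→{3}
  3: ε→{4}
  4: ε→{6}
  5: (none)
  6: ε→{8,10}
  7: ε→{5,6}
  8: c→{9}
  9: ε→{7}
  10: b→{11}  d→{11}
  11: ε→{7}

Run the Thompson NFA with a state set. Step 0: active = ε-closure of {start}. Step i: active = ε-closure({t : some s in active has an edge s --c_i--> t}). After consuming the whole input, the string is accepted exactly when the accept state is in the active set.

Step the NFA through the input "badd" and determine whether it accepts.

Answer: ACCEPT

Trace:
start: ε-closure({0}) = {0}
'b' @ 1: {1,2}
'a' @ 2: {3,4,6,8,10}
'd' @ 3: {5,6,7,8,10,11}  ✓accept
'd' @ 4: {5,6,7,8,10,11}  ✓accept
final: {5,6,7,8,10,11}; accept 5 in set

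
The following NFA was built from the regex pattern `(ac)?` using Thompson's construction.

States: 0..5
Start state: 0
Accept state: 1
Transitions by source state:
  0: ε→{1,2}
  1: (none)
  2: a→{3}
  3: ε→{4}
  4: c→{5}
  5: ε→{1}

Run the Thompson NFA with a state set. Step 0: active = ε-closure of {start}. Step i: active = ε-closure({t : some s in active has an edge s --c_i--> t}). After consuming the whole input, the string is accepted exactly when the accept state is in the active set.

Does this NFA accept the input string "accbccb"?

Answer: REJECT

Trace:
S₀ = ε-closure({0}) = {0,1,2}
'a' @ 1: {3,4}
'c' @ 2: {1,5}  (accept∈set)
'c' @ 3: {}  — dead — no transitions
rest 'bccb' ignored (set empty)
end set {} — state 1 not in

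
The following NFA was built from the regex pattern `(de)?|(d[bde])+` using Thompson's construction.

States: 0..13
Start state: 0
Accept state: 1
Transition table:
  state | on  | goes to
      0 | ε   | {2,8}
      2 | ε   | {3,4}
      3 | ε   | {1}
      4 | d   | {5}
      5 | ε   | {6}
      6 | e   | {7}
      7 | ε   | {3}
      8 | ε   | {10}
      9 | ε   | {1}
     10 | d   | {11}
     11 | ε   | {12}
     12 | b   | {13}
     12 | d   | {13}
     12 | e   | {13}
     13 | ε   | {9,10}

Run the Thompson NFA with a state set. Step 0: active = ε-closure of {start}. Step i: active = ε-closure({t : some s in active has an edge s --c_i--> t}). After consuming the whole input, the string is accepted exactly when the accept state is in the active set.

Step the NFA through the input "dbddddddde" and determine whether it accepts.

S₀ = ε-closure({0}) = {0,1,2,3,4,8,10}
'd' @ 1: {5,6,11,12}
'b' @ 2: {1,9,10,13}  [accepting]
'd' @ 3: {11,12}
'd' @ 4: {1,9,10,13}  [accepting]
'd' @ 5: {11,12}
'd' @ 6: {1,9,10,13}  [accepting]
'd' @ 7: {11,12}
'd' @ 8: {1,9,10,13}  [accepting]
'd' @ 9: {11,12}
'e' @ 10: {1,9,10,13}  [accepting]
end set {1,9,10,13} — state 1 in

Answer: ACCEPT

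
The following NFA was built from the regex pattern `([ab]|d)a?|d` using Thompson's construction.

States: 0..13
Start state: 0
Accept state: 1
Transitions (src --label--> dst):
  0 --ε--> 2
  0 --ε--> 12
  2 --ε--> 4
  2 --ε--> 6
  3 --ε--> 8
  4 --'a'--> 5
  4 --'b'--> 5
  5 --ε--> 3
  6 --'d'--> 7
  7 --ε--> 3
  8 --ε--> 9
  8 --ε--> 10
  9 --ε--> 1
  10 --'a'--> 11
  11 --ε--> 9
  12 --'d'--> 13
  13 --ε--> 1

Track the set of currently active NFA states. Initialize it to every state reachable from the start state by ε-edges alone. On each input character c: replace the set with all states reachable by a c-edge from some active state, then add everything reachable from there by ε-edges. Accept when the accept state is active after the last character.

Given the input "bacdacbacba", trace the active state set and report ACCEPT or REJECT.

Answer: REJECT

Steps:
S₀ = ε-closure({0}) = {0,2,4,6,12}
'b' @ 1: {1,3,5,8,9,10}  (accept∈set)
'a' @ 2: {1,9,11}  (accept∈set)
'c' @ 3: {}  — state set empty
rest 'dacbacba' ignored (set empty)
final: {}; accept 1 not in set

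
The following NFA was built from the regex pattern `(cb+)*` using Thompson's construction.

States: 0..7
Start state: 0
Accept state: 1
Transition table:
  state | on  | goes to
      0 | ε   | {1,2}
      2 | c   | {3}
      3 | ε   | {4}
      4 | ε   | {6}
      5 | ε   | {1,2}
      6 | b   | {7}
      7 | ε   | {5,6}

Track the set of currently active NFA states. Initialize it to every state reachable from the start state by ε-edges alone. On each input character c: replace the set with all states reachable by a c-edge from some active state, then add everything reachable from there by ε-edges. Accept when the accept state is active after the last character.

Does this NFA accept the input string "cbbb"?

Answer: ACCEPT

Derivation:
S₀ = ε-closure({0}) = {0,1,2}
'c' @ 1: {3,4,6}
'b' @ 2: {1,2,5,6,7}  ✓accept
'b' @ 3: {1,2,5,6,7}  ✓accept
'b' @ 4: {1,2,5,6,7}  ✓accept
after full input: {1,2,5,6,7}  (accept=1 in)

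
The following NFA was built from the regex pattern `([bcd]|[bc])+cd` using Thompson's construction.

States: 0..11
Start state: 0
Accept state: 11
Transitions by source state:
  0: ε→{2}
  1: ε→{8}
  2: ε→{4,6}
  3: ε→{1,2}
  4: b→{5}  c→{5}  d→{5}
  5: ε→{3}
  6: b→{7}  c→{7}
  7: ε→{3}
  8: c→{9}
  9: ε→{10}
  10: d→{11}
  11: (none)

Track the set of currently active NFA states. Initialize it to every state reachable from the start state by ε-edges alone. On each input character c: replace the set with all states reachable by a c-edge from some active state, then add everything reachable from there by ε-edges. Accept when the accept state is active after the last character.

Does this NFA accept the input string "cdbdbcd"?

Answer: ACCEPT

Trace:
initial (ε-close {0}): {0,2,4,6}
'c' @ 1: {1,2,3,4,5,6,7,8}
'd' @ 2: {1,2,3,4,5,6,8}
'b' @ 3: {1,2,3,4,5,6,7,8}
'd' @ 4: {1,2,3,4,5,6,8}
'b' @ 5: {1,2,3,4,5,6,7,8}
'c' @ 6: {1,2,3,4,5,6,7,8,9,10}
'd' @ 7: {1,2,3,4,5,6,8,11}  (accept∈set)
after full input: {1,2,3,4,5,6,8,11}  (accept=11 in)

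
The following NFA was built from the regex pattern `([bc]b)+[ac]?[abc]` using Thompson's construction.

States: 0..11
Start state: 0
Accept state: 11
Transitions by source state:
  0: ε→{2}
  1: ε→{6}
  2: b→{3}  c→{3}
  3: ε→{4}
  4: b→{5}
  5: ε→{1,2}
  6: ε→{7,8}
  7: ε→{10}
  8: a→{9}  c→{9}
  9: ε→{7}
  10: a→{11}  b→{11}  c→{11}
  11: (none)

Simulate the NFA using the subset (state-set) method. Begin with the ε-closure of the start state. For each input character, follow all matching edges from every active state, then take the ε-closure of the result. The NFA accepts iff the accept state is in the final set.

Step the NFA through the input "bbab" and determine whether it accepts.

Answer: ACCEPT

Derivation:
S₀ = ε-closure({0}) = {0,2}
'b' @ 1: {3,4}
'b' @ 2: {1,2,5,6,7,8,10}
'a' @ 3: {7,9,10,11}  ✓accept
'b' @ 4: {11}  ✓accept
after full input: {11}  (accept=11 in)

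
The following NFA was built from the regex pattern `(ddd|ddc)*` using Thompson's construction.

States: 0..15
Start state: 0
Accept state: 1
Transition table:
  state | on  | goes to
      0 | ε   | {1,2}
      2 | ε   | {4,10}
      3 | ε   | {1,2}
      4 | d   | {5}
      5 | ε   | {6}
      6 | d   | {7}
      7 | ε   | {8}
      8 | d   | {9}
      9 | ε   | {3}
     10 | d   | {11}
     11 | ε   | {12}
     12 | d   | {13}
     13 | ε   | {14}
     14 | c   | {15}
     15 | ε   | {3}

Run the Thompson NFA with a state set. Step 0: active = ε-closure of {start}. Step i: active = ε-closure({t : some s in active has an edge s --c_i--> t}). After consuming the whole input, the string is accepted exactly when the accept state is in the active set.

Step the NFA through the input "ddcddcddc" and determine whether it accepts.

start: ε-closure({0}) = {0,1,2,4,10}
'd' @ 1: {5,6,11,12}
'd' @ 2: {7,8,13,14}
'c' @ 3: {1,2,3,4,10,15}  ✓accept
'd' @ 4: {5,6,11,12}
'd' @ 5: {7,8,13,14}
'c' @ 6: {1,2,3,4,10,15}  ✓accept
'd' @ 7: {5,6,11,12}
'd' @ 8: {7,8,13,14}
'c' @ 9: {1,2,3,4,10,15}  ✓accept
final: {1,2,3,4,10,15}; accept 1 in set

Answer: ACCEPT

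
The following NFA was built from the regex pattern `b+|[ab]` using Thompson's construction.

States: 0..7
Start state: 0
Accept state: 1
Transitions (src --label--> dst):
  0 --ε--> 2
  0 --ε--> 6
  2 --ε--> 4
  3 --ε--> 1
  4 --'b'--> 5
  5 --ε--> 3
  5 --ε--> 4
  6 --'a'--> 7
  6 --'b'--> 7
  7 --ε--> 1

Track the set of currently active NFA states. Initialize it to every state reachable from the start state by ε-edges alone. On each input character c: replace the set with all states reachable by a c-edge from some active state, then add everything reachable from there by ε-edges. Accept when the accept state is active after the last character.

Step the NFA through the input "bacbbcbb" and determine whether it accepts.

Answer: REJECT

Trace:
start: ε-closure({0}) = {0,2,4,6}
'b' @ 1: {1,3,4,5,7}  (accept∈set)
'a' @ 2: {}  — dead — no transitions
rest 'cbbcbb' ignored (set empty)
after full input: {}  (accept=1 not in)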